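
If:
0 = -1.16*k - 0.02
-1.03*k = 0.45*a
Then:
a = 0.04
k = -0.02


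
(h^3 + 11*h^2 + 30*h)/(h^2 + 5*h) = h + 6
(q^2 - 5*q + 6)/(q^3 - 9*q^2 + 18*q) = (q - 2)/(q*(q - 6))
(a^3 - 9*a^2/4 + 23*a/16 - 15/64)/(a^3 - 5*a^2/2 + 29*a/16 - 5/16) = (a - 3/4)/(a - 1)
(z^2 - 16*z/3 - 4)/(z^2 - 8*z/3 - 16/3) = (-3*z^2 + 16*z + 12)/(-3*z^2 + 8*z + 16)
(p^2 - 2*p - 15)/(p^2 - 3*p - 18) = (p - 5)/(p - 6)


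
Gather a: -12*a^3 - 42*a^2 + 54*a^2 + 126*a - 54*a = -12*a^3 + 12*a^2 + 72*a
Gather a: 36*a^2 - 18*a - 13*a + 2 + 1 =36*a^2 - 31*a + 3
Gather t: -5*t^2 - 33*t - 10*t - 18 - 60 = -5*t^2 - 43*t - 78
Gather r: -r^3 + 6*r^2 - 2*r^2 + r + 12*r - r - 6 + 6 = -r^3 + 4*r^2 + 12*r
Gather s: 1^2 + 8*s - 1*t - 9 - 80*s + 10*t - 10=-72*s + 9*t - 18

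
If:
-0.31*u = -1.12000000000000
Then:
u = 3.61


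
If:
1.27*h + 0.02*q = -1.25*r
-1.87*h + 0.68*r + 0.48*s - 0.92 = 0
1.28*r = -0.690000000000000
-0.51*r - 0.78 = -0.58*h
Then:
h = 0.87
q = -21.61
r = -0.54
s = 6.07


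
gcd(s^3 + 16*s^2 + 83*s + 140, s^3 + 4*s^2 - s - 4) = s + 4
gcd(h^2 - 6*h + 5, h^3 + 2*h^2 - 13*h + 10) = h - 1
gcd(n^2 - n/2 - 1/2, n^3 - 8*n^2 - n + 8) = n - 1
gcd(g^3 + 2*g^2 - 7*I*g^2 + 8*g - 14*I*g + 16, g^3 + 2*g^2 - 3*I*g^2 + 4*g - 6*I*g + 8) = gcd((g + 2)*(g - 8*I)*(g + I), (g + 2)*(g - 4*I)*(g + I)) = g^2 + g*(2 + I) + 2*I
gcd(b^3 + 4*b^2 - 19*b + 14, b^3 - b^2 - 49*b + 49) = b^2 + 6*b - 7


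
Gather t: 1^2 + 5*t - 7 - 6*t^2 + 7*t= -6*t^2 + 12*t - 6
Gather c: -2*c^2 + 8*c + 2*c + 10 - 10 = -2*c^2 + 10*c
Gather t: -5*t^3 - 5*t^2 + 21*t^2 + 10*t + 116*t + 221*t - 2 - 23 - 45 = -5*t^3 + 16*t^2 + 347*t - 70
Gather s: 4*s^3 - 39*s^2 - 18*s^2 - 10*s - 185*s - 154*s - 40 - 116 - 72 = 4*s^3 - 57*s^2 - 349*s - 228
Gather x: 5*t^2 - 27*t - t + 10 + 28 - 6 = 5*t^2 - 28*t + 32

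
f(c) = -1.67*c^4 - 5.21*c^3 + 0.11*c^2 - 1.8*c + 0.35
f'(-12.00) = 9287.88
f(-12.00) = -25588.45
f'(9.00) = -6135.57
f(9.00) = -14761.90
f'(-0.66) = -6.83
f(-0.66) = 2.77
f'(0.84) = -16.60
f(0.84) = -5.00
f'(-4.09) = 192.87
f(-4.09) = -101.31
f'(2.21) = -149.76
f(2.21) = -99.16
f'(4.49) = -920.58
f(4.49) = -1155.86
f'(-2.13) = -8.63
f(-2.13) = 20.66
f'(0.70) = -11.60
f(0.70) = -3.04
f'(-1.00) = -10.97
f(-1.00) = 5.80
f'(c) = -6.68*c^3 - 15.63*c^2 + 0.22*c - 1.8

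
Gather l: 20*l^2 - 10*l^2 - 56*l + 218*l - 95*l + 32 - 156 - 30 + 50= 10*l^2 + 67*l - 104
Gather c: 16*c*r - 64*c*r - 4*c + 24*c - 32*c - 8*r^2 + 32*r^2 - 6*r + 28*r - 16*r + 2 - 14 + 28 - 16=c*(-48*r - 12) + 24*r^2 + 6*r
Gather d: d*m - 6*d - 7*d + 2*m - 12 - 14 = d*(m - 13) + 2*m - 26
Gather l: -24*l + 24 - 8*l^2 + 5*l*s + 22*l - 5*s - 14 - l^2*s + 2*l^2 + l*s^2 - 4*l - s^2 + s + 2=l^2*(-s - 6) + l*(s^2 + 5*s - 6) - s^2 - 4*s + 12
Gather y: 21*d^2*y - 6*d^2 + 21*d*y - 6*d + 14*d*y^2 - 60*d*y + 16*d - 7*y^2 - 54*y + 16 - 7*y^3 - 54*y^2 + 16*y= -6*d^2 + 10*d - 7*y^3 + y^2*(14*d - 61) + y*(21*d^2 - 39*d - 38) + 16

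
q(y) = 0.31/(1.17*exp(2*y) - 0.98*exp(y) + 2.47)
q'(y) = 0.31*(-2.34*exp(2*y) + 0.98*exp(y))/(1.17*exp(2*y) - 0.98*exp(y) + 2.47)^2 = (0.3038 - 0.7254*exp(y))*exp(y)/(1.17*exp(2*y) - 0.98*exp(y) + 2.47)^2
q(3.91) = 0.00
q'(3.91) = -0.00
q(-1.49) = 0.13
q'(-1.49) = 0.01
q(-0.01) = 0.12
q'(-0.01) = -0.06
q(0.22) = 0.10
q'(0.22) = -0.08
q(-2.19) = 0.13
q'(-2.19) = 0.00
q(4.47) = 0.00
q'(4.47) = -0.00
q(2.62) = 0.00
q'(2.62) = -0.00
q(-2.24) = 0.13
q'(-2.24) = 0.00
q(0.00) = 0.12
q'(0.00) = -0.06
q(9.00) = 0.00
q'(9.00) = 0.00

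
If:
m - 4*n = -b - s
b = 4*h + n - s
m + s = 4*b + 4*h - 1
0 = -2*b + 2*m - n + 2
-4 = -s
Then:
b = 9/22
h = 73/88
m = -1/22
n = 12/11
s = 4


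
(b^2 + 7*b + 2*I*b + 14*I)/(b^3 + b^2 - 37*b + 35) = (b + 2*I)/(b^2 - 6*b + 5)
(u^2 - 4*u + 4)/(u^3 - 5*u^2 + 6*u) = (u - 2)/(u*(u - 3))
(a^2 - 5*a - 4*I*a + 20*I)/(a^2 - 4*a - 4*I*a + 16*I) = (a - 5)/(a - 4)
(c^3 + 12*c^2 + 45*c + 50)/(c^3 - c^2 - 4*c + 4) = (c^2 + 10*c + 25)/(c^2 - 3*c + 2)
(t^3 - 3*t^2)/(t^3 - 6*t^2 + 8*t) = t*(t - 3)/(t^2 - 6*t + 8)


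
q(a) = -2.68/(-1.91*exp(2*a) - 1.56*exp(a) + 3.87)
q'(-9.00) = 0.00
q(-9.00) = -0.69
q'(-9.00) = 0.00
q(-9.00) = -0.69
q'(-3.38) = -0.01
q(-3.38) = -0.70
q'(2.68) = -0.01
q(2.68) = 0.01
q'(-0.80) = -0.51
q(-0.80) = -0.96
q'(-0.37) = -2.20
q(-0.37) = -1.42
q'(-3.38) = -0.01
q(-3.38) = -0.70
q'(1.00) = -0.41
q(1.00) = 0.19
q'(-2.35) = -0.04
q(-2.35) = -0.72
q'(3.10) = -0.01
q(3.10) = 0.00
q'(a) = -2.68*(3.82*exp(2*a) + 1.56*exp(a))/(-1.91*exp(2*a) - 1.56*exp(a) + 3.87)^2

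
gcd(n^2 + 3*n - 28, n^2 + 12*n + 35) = n + 7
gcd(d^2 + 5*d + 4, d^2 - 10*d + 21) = 1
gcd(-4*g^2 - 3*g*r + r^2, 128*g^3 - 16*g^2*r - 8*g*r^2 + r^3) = -4*g + r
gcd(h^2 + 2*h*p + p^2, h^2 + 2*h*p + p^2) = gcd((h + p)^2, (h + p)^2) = h^2 + 2*h*p + p^2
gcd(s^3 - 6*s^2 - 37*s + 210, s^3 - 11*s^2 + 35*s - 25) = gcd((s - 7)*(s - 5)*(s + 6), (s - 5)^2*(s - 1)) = s - 5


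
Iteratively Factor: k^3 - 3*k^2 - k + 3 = (k - 3)*(k^2 - 1) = (k - 3)*(k + 1)*(k - 1)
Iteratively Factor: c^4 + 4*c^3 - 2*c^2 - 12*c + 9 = (c + 3)*(c^3 + c^2 - 5*c + 3) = (c - 1)*(c + 3)*(c^2 + 2*c - 3) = (c - 1)^2*(c + 3)*(c + 3)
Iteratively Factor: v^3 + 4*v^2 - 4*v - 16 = (v - 2)*(v^2 + 6*v + 8) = (v - 2)*(v + 4)*(v + 2)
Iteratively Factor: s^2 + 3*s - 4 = (s - 1)*(s + 4)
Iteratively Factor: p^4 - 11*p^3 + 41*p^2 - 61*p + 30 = (p - 3)*(p^3 - 8*p^2 + 17*p - 10) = (p - 5)*(p - 3)*(p^2 - 3*p + 2) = (p - 5)*(p - 3)*(p - 1)*(p - 2)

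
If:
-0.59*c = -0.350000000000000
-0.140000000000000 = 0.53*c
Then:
No Solution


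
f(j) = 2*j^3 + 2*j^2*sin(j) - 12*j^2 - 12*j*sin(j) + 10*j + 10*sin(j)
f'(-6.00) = 507.81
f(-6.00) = -880.97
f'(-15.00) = 1280.62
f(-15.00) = -10016.18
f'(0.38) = 3.18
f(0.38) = 4.30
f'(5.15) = 38.27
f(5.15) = 5.28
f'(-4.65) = 214.00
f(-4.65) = -398.23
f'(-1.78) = 82.60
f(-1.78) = -103.98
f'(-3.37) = 82.00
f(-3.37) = -229.96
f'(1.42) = -18.68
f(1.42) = -7.24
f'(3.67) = 7.52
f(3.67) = -22.48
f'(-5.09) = 302.84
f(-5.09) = -511.30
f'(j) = 2*j^2*cos(j) + 6*j^2 + 4*j*sin(j) - 12*j*cos(j) - 24*j - 12*sin(j) + 10*cos(j) + 10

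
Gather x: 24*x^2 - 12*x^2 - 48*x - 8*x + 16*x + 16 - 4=12*x^2 - 40*x + 12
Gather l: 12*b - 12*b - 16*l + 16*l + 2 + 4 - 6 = 0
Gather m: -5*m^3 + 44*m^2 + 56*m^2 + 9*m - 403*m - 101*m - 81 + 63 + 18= -5*m^3 + 100*m^2 - 495*m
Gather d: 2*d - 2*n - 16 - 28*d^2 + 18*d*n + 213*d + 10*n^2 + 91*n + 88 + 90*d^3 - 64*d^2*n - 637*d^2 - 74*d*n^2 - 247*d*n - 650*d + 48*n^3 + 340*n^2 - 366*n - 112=90*d^3 + d^2*(-64*n - 665) + d*(-74*n^2 - 229*n - 435) + 48*n^3 + 350*n^2 - 277*n - 40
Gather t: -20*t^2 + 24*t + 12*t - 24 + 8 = -20*t^2 + 36*t - 16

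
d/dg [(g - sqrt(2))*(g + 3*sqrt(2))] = 2*g + 2*sqrt(2)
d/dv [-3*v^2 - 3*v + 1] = -6*v - 3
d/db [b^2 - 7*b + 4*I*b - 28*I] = 2*b - 7 + 4*I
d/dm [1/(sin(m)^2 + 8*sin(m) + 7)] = -2*(sin(m) + 4)*cos(m)/(sin(m)^2 + 8*sin(m) + 7)^2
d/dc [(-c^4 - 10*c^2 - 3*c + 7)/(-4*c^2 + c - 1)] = (8*c^5 - 3*c^4 + 4*c^3 - 22*c^2 + 76*c - 4)/(16*c^4 - 8*c^3 + 9*c^2 - 2*c + 1)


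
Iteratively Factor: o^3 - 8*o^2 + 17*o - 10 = (o - 1)*(o^2 - 7*o + 10) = (o - 2)*(o - 1)*(o - 5)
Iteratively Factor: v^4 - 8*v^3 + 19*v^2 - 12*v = (v - 3)*(v^3 - 5*v^2 + 4*v) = v*(v - 3)*(v^2 - 5*v + 4) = v*(v - 4)*(v - 3)*(v - 1)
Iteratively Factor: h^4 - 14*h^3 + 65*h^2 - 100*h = (h - 5)*(h^3 - 9*h^2 + 20*h) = (h - 5)*(h - 4)*(h^2 - 5*h) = (h - 5)^2*(h - 4)*(h)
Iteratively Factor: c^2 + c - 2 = (c - 1)*(c + 2)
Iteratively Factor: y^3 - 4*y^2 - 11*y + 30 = (y + 3)*(y^2 - 7*y + 10) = (y - 5)*(y + 3)*(y - 2)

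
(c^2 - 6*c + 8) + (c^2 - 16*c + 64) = 2*c^2 - 22*c + 72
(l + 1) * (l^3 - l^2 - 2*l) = l^4 - 3*l^2 - 2*l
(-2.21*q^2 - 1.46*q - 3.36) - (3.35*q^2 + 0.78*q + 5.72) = -5.56*q^2 - 2.24*q - 9.08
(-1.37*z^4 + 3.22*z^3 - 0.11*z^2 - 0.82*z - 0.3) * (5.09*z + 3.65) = -6.9733*z^5 + 11.3893*z^4 + 11.1931*z^3 - 4.5753*z^2 - 4.52*z - 1.095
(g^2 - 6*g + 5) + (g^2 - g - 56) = 2*g^2 - 7*g - 51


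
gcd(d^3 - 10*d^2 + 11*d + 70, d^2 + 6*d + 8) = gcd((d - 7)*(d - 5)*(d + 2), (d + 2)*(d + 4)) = d + 2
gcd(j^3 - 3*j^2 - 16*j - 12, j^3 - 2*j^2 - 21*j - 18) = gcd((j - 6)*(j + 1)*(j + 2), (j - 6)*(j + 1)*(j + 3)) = j^2 - 5*j - 6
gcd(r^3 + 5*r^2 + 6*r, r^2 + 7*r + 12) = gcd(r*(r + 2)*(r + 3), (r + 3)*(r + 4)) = r + 3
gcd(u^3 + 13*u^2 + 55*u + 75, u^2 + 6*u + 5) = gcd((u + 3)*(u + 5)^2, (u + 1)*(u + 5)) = u + 5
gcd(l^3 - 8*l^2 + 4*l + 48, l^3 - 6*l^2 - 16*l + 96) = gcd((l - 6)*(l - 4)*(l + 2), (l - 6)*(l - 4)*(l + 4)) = l^2 - 10*l + 24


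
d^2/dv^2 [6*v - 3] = 0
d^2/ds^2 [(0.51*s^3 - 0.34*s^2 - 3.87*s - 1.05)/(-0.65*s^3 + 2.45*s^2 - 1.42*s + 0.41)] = (-1.33705*s^6 + 12.63483*s^5 - 35.16825*s^4 + 15.163452*s^3 + 55.739262*s^2 - 44.077626*s + 6.745526)/(0.274625*s^9 - 3.105375*s^8 + 13.504725*s^7 - 28.7939*s^6 + 33.42018*s^5 - 24.474195*s^4 + 11.749423*s^3 - 3.715707*s^2 + 0.716106*s - 0.068921)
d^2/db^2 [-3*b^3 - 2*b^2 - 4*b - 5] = -18*b - 4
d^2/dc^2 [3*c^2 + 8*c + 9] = 6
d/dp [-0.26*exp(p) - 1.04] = -0.26*exp(p)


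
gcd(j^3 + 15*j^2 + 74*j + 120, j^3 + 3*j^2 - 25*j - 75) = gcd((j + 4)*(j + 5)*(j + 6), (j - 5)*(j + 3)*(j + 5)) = j + 5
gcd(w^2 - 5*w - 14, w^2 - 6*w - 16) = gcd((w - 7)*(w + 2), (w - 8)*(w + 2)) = w + 2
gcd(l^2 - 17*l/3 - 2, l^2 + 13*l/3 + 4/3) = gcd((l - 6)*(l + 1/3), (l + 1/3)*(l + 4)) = l + 1/3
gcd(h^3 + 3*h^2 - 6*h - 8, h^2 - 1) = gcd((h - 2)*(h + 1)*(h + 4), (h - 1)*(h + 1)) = h + 1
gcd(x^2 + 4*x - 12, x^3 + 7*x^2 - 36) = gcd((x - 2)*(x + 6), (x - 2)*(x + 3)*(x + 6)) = x^2 + 4*x - 12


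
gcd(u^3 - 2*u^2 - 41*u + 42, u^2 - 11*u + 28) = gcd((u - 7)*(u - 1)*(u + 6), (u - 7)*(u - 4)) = u - 7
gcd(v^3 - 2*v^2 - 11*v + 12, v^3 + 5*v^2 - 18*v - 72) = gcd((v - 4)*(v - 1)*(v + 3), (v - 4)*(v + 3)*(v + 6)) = v^2 - v - 12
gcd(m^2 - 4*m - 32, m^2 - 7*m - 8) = m - 8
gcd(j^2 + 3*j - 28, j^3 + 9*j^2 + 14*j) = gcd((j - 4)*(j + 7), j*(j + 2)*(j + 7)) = j + 7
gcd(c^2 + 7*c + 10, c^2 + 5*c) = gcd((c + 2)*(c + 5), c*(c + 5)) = c + 5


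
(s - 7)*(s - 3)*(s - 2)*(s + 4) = s^4 - 8*s^3 - 7*s^2 + 122*s - 168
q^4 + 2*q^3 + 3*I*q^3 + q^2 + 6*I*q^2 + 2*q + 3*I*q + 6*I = (q + 2)*(q - I)*(q + I)*(q + 3*I)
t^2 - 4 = (t - 2)*(t + 2)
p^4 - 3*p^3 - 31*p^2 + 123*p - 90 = (p - 5)*(p - 3)*(p - 1)*(p + 6)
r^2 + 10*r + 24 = (r + 4)*(r + 6)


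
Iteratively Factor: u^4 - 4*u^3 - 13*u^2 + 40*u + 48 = (u - 4)*(u^3 - 13*u - 12) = (u - 4)^2*(u^2 + 4*u + 3) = (u - 4)^2*(u + 1)*(u + 3)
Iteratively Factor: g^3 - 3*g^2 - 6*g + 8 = (g + 2)*(g^2 - 5*g + 4) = (g - 1)*(g + 2)*(g - 4)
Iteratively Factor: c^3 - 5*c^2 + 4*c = (c - 1)*(c^2 - 4*c) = (c - 4)*(c - 1)*(c)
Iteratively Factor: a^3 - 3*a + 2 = (a + 2)*(a^2 - 2*a + 1) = (a - 1)*(a + 2)*(a - 1)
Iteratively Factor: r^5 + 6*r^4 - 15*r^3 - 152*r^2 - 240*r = (r + 4)*(r^4 + 2*r^3 - 23*r^2 - 60*r) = (r - 5)*(r + 4)*(r^3 + 7*r^2 + 12*r) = (r - 5)*(r + 4)^2*(r^2 + 3*r) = (r - 5)*(r + 3)*(r + 4)^2*(r)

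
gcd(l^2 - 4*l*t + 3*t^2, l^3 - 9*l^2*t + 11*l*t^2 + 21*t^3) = -l + 3*t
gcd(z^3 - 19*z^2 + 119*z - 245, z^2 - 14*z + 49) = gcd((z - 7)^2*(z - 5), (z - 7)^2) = z^2 - 14*z + 49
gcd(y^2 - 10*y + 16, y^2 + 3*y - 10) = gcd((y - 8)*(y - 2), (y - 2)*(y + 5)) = y - 2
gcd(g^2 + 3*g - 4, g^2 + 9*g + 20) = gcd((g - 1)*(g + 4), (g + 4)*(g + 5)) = g + 4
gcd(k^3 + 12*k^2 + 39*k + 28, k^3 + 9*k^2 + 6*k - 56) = k^2 + 11*k + 28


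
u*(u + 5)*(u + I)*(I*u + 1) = I*u^4 + 5*I*u^3 + I*u^2 + 5*I*u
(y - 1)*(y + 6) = y^2 + 5*y - 6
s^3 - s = s*(s - 1)*(s + 1)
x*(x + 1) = x^2 + x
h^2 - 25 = (h - 5)*(h + 5)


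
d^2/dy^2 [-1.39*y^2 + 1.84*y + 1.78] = -2.78000000000000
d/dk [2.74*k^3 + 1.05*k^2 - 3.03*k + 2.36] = 8.22*k^2 + 2.1*k - 3.03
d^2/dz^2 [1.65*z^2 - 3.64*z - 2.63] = 3.30000000000000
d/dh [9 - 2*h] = -2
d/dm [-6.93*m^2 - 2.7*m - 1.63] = -13.86*m - 2.7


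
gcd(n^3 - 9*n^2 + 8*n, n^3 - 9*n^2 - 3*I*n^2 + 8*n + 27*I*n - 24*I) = n^2 - 9*n + 8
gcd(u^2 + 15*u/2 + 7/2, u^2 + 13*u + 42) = u + 7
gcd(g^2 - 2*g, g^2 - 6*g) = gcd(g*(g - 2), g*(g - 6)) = g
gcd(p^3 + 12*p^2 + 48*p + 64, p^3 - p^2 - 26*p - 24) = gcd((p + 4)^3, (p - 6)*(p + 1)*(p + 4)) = p + 4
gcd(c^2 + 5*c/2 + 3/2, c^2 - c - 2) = c + 1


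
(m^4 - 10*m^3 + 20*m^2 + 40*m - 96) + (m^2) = m^4 - 10*m^3 + 21*m^2 + 40*m - 96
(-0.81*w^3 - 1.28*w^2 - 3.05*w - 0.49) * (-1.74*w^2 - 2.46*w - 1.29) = 1.4094*w^5 + 4.2198*w^4 + 9.5007*w^3 + 10.0068*w^2 + 5.1399*w + 0.6321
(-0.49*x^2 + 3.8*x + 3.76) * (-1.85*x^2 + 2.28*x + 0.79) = 0.9065*x^4 - 8.1472*x^3 + 1.3209*x^2 + 11.5748*x + 2.9704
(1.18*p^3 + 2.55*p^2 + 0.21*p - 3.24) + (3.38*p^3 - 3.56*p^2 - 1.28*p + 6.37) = 4.56*p^3 - 1.01*p^2 - 1.07*p + 3.13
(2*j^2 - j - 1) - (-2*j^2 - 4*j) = 4*j^2 + 3*j - 1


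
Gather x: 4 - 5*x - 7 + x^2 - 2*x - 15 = x^2 - 7*x - 18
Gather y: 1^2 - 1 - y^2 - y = -y^2 - y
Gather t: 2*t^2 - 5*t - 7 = 2*t^2 - 5*t - 7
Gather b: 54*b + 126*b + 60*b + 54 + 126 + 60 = 240*b + 240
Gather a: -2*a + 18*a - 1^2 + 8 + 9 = 16*a + 16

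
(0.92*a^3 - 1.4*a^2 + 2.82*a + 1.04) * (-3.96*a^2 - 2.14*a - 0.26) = -3.6432*a^5 + 3.5752*a^4 - 8.4104*a^3 - 9.7892*a^2 - 2.9588*a - 0.2704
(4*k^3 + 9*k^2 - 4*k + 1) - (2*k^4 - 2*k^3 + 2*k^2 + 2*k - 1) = -2*k^4 + 6*k^3 + 7*k^2 - 6*k + 2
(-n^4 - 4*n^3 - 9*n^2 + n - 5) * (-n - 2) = n^5 + 6*n^4 + 17*n^3 + 17*n^2 + 3*n + 10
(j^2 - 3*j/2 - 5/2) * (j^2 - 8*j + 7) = j^4 - 19*j^3/2 + 33*j^2/2 + 19*j/2 - 35/2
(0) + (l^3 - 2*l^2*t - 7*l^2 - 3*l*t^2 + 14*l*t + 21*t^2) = l^3 - 2*l^2*t - 7*l^2 - 3*l*t^2 + 14*l*t + 21*t^2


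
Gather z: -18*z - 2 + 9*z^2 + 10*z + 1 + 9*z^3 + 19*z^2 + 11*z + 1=9*z^3 + 28*z^2 + 3*z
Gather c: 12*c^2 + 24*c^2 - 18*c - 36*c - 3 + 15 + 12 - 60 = 36*c^2 - 54*c - 36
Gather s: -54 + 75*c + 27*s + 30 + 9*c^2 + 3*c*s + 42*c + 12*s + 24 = 9*c^2 + 117*c + s*(3*c + 39)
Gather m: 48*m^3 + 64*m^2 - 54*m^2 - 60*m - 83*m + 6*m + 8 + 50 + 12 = 48*m^3 + 10*m^2 - 137*m + 70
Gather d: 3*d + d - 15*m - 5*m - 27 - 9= 4*d - 20*m - 36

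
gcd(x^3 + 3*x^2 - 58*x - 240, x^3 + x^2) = 1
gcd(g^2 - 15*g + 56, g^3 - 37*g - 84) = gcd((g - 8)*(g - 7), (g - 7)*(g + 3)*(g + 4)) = g - 7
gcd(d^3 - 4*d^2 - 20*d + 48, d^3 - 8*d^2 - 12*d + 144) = d^2 - 2*d - 24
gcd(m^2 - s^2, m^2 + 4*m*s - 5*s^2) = -m + s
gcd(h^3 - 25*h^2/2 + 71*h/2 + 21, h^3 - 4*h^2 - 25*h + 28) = h - 7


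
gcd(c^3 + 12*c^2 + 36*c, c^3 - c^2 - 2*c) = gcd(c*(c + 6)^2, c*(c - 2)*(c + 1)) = c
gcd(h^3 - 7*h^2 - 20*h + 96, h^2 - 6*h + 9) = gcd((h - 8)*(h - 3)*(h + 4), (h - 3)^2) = h - 3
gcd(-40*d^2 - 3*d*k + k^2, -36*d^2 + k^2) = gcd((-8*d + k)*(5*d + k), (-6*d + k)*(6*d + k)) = 1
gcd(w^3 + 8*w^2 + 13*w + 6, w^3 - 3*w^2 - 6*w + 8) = 1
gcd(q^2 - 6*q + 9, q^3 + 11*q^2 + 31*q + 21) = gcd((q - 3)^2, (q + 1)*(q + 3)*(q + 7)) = 1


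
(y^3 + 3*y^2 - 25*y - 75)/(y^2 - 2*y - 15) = y + 5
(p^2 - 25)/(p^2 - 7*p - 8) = (25 - p^2)/(-p^2 + 7*p + 8)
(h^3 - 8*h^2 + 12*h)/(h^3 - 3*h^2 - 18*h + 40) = h*(h - 6)/(h^2 - h - 20)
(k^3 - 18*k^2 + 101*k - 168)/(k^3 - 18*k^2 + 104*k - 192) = (k^2 - 10*k + 21)/(k^2 - 10*k + 24)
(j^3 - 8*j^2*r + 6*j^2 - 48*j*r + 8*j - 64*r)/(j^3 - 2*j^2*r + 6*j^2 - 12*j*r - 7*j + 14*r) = (j^3 - 8*j^2*r + 6*j^2 - 48*j*r + 8*j - 64*r)/(j^3 - 2*j^2*r + 6*j^2 - 12*j*r - 7*j + 14*r)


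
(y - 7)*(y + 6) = y^2 - y - 42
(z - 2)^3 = z^3 - 6*z^2 + 12*z - 8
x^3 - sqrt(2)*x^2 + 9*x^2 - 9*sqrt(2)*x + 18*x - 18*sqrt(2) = (x + 3)*(x + 6)*(x - sqrt(2))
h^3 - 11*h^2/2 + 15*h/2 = h*(h - 3)*(h - 5/2)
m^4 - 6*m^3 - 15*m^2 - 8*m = m*(m - 8)*(m + 1)^2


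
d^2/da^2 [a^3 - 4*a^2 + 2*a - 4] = 6*a - 8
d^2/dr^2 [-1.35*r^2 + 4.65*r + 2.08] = -2.70000000000000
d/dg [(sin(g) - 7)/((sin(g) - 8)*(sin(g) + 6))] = (14*sin(g) + cos(g)^2 - 63)*cos(g)/((sin(g) - 8)^2*(sin(g) + 6)^2)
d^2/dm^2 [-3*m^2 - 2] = -6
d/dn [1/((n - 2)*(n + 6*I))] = ((2 - n)*(n + 6*I) - (n - 2)^2)/((n - 2)^3*(n + 6*I)^2)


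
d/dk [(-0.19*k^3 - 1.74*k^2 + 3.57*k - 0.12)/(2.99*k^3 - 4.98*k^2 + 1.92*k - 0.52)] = (-2.22044604925031e-16*k^5 + 6.1488*k^4 - 22.0782*k^3 + 15.8106*k^2 + 0.6144*k - 1.626)/(8.9401*k^6 - 29.7804*k^5 + 36.282*k^4 - 22.2328*k^3 + 8.8656*k^2 - 1.9968*k + 0.2704)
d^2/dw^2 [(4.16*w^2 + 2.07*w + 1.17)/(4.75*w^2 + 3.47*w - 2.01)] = (-43.7256500000001*w^3 + 396.69435*w^2 + 234.2871*w + 113.005746)/(107.171875*w^6 + 234.875625*w^5 + 35.53095*w^4 - 156.997027*w^3 - 15.035202*w^2 + 42.057441*w - 8.120601)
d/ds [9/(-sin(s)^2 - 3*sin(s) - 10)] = 9*(2*sin(s) + 3)*cos(s)/(sin(s)^2 + 3*sin(s) + 10)^2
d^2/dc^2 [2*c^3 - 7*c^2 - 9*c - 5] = 12*c - 14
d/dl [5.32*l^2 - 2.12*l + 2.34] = 10.64*l - 2.12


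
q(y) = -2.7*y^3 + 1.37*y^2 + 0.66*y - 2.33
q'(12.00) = -1132.86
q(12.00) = -4462.73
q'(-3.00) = -80.46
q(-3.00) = 80.92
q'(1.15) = -6.90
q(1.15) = -3.87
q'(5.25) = -208.21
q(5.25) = -351.80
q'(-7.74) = -505.80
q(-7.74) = 1326.58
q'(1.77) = -19.87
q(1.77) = -11.84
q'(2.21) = -32.85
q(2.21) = -23.32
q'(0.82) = -2.54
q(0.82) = -2.36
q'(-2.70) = -65.79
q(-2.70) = 59.02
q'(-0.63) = -4.28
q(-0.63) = -1.53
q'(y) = -8.1*y^2 + 2.74*y + 0.66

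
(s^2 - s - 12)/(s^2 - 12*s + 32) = (s + 3)/(s - 8)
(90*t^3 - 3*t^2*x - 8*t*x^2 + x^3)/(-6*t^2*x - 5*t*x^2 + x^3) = (-15*t^2 - 2*t*x + x^2)/(x*(t + x))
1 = 1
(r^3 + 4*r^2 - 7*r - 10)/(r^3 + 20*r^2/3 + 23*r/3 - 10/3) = 3*(r^2 - r - 2)/(3*r^2 + 5*r - 2)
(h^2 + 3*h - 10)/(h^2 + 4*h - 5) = (h - 2)/(h - 1)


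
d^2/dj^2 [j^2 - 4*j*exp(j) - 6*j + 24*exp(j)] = -4*j*exp(j) + 16*exp(j) + 2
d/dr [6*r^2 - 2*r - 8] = 12*r - 2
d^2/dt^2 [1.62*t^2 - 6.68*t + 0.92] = 3.24000000000000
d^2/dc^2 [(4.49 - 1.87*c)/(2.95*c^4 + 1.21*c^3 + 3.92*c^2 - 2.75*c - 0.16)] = (-195.2841*c^7 + 674.68506*c^6 + 334.636368*c^5 + 869.247234*c^4 + 107.483002*c^3 + 345.414942*c^2 - 292.2348*c + 75.189106)/(25.672375*c^12 + 31.590075*c^11 + 115.298685*c^10 + 13.930576*c^9 + 90.136506*c^8 - 150.531513*c^7 + 37.097405*c^6 - 96.086397*c^5 + 84.980088*c^4 - 10.355147*c^3 - 3.328944*c^2 - 0.2112*c - 0.004096)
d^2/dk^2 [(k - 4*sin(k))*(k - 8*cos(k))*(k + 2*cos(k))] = 4*k^2*sin(k) + 6*k^2*cos(k) + 24*k*sin(k) - 48*k*sin(2*k) - 16*k*cos(k) + 32*k*cos(2*k) + 6*k - 24*sin(k) + 32*sin(2*k) - 144*sin(3*k) - 12*cos(k) + 48*cos(2*k)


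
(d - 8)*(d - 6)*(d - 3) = d^3 - 17*d^2 + 90*d - 144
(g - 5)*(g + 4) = g^2 - g - 20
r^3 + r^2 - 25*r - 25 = (r - 5)*(r + 1)*(r + 5)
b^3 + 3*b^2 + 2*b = b*(b + 1)*(b + 2)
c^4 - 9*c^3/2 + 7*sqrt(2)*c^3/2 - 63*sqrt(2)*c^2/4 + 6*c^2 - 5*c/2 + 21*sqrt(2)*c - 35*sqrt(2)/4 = (c - 5/2)*(c - 1)^2*(c + 7*sqrt(2)/2)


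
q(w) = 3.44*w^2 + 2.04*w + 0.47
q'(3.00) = 22.68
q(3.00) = 37.55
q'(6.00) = 43.32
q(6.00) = 136.55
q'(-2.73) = -16.74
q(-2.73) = 20.54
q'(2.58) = 19.79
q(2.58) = 28.63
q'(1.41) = 11.74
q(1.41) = 10.19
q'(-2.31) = -13.85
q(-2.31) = 14.11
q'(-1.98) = -11.58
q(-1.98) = 9.92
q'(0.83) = 7.75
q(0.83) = 4.53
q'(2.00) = 15.80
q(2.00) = 18.31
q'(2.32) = 18.00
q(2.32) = 23.72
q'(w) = 6.88*w + 2.04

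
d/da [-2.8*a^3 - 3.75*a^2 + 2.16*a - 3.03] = -8.4*a^2 - 7.5*a + 2.16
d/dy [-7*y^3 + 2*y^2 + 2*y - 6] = -21*y^2 + 4*y + 2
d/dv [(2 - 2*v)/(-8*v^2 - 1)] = 2*(8*v^2 - 16*v*(v - 1) + 1)/(8*v^2 + 1)^2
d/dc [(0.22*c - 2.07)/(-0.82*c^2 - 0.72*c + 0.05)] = (0.1804*c^2 - 3.3948*c - 1.4794)/(0.6724*c^4 + 1.1808*c^3 + 0.4364*c^2 - 0.072*c + 0.0025)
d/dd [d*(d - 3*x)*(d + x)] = 3*d^2 - 4*d*x - 3*x^2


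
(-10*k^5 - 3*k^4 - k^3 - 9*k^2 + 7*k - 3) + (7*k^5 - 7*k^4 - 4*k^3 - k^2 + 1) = -3*k^5 - 10*k^4 - 5*k^3 - 10*k^2 + 7*k - 2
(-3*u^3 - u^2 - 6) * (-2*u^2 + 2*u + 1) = 6*u^5 - 4*u^4 - 5*u^3 + 11*u^2 - 12*u - 6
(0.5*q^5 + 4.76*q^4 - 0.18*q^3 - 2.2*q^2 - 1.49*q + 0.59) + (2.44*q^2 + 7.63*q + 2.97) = 0.5*q^5 + 4.76*q^4 - 0.18*q^3 + 0.24*q^2 + 6.14*q + 3.56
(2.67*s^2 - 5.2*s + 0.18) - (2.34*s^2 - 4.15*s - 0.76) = 0.33*s^2 - 1.05*s + 0.94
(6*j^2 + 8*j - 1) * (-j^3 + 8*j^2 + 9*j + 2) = -6*j^5 + 40*j^4 + 119*j^3 + 76*j^2 + 7*j - 2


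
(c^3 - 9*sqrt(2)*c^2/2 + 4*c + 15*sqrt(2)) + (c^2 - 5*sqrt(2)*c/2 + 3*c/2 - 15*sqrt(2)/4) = c^3 - 9*sqrt(2)*c^2/2 + c^2 - 5*sqrt(2)*c/2 + 11*c/2 + 45*sqrt(2)/4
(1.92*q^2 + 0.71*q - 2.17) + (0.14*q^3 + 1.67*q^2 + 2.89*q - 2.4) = 0.14*q^3 + 3.59*q^2 + 3.6*q - 4.57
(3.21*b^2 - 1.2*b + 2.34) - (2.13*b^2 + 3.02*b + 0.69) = 1.08*b^2 - 4.22*b + 1.65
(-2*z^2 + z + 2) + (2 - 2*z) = -2*z^2 - z + 4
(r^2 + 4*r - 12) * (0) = 0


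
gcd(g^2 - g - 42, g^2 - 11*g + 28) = g - 7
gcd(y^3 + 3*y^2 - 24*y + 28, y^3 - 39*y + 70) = y^2 + 5*y - 14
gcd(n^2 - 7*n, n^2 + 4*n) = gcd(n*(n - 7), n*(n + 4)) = n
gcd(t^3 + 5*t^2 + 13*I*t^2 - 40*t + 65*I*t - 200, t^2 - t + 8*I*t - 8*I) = t + 8*I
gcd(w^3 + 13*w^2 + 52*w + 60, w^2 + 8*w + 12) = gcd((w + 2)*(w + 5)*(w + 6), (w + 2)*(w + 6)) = w^2 + 8*w + 12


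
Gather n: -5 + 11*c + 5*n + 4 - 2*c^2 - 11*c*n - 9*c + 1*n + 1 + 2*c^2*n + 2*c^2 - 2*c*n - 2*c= n*(2*c^2 - 13*c + 6)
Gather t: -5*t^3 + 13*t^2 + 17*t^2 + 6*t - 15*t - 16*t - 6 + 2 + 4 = -5*t^3 + 30*t^2 - 25*t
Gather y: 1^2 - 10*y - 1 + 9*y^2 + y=9*y^2 - 9*y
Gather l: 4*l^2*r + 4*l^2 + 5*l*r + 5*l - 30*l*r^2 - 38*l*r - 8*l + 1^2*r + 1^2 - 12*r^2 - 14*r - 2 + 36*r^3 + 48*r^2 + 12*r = l^2*(4*r + 4) + l*(-30*r^2 - 33*r - 3) + 36*r^3 + 36*r^2 - r - 1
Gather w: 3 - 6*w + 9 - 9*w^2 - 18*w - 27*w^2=-36*w^2 - 24*w + 12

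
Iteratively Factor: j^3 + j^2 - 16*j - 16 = (j + 1)*(j^2 - 16) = (j + 1)*(j + 4)*(j - 4)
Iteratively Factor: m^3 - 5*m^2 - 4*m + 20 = (m - 5)*(m^2 - 4) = (m - 5)*(m + 2)*(m - 2)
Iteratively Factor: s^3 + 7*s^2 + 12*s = (s)*(s^2 + 7*s + 12) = s*(s + 4)*(s + 3)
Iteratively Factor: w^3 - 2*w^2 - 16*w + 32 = (w - 4)*(w^2 + 2*w - 8) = (w - 4)*(w - 2)*(w + 4)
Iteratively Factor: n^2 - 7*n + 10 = (n - 5)*(n - 2)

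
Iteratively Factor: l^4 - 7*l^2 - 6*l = (l)*(l^3 - 7*l - 6) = l*(l + 2)*(l^2 - 2*l - 3) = l*(l - 3)*(l + 2)*(l + 1)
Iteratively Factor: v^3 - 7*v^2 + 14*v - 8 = (v - 1)*(v^2 - 6*v + 8) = (v - 4)*(v - 1)*(v - 2)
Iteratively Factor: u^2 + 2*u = (u + 2)*(u)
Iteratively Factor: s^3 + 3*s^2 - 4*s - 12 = (s + 2)*(s^2 + s - 6) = (s + 2)*(s + 3)*(s - 2)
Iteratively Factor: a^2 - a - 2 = (a + 1)*(a - 2)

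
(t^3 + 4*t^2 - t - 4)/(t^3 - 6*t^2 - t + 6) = (t + 4)/(t - 6)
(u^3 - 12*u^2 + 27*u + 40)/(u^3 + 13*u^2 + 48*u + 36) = (u^2 - 13*u + 40)/(u^2 + 12*u + 36)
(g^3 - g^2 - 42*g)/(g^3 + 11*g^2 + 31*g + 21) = g*(g^2 - g - 42)/(g^3 + 11*g^2 + 31*g + 21)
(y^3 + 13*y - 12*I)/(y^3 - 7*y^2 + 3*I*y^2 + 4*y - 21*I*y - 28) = (y - 3*I)/(y - 7)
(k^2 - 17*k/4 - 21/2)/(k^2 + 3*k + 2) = (4*k^2 - 17*k - 42)/(4*(k^2 + 3*k + 2))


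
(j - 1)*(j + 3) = j^2 + 2*j - 3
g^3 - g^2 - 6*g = g*(g - 3)*(g + 2)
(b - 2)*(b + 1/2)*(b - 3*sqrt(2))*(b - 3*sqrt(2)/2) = b^4 - 9*sqrt(2)*b^3/2 - 3*b^3/2 + 8*b^2 + 27*sqrt(2)*b^2/4 - 27*b/2 + 9*sqrt(2)*b/2 - 9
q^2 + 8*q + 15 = (q + 3)*(q + 5)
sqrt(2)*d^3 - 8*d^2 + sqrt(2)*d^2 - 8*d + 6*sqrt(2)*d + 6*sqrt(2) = (d - 3*sqrt(2))*(d - sqrt(2))*(sqrt(2)*d + sqrt(2))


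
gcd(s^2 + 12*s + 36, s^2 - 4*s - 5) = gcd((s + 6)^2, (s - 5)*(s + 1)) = 1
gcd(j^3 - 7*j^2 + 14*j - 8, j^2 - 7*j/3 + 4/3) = j - 1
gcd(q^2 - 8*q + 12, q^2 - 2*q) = q - 2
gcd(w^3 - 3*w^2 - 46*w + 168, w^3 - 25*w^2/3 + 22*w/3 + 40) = w^2 - 10*w + 24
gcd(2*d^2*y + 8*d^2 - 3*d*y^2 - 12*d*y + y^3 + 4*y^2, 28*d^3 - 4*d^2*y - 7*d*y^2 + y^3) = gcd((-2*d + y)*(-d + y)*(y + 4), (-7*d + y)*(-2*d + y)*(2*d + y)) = -2*d + y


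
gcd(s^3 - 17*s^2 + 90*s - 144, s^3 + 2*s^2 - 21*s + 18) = s - 3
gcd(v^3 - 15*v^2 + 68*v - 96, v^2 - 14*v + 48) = v - 8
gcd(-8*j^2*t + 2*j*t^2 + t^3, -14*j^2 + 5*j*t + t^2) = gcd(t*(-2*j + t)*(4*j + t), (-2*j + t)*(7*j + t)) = -2*j + t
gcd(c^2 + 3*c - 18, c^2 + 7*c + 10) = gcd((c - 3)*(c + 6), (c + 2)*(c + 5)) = 1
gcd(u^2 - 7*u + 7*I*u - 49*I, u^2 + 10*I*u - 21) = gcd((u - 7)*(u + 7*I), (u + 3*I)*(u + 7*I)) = u + 7*I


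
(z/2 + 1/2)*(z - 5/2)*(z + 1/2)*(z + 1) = z^4/2 - 17*z^2/8 - 9*z/4 - 5/8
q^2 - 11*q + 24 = (q - 8)*(q - 3)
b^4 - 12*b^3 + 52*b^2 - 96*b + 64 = (b - 4)^2*(b - 2)^2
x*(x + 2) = x^2 + 2*x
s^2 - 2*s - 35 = (s - 7)*(s + 5)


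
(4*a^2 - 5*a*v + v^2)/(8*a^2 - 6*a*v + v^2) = (-a + v)/(-2*a + v)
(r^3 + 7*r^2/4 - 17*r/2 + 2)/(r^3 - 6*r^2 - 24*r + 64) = (r - 1/4)/(r - 8)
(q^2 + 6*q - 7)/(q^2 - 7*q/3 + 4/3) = 3*(q + 7)/(3*q - 4)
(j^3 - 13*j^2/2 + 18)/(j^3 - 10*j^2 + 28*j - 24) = (j + 3/2)/(j - 2)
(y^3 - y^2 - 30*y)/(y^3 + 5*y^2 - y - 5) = y*(y - 6)/(y^2 - 1)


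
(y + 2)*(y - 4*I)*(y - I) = y^3 + 2*y^2 - 5*I*y^2 - 4*y - 10*I*y - 8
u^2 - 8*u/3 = u*(u - 8/3)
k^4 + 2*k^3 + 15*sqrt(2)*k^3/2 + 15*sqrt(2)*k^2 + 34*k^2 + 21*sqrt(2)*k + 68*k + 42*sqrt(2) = (k + 2)*(k + sqrt(2))*(k + 3*sqrt(2))*(k + 7*sqrt(2)/2)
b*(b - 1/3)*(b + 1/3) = b^3 - b/9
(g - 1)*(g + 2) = g^2 + g - 2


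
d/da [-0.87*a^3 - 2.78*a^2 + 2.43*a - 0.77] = -2.61*a^2 - 5.56*a + 2.43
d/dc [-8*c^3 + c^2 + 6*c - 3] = -24*c^2 + 2*c + 6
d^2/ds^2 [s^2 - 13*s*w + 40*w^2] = 2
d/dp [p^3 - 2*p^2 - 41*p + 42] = 3*p^2 - 4*p - 41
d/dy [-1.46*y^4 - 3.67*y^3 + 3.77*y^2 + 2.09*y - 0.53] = -5.84*y^3 - 11.01*y^2 + 7.54*y + 2.09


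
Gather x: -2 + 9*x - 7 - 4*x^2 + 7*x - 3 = -4*x^2 + 16*x - 12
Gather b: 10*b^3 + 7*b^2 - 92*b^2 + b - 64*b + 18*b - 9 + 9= 10*b^3 - 85*b^2 - 45*b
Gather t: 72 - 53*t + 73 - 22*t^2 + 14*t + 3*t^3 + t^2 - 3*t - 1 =3*t^3 - 21*t^2 - 42*t + 144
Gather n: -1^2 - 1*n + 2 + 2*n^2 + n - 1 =2*n^2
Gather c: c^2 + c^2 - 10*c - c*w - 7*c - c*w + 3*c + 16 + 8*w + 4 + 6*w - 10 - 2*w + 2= 2*c^2 + c*(-2*w - 14) + 12*w + 12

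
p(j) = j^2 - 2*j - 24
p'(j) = 2*j - 2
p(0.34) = -24.56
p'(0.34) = -1.32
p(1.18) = -24.97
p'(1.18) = 0.36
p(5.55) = -4.30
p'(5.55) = 9.10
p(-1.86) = -16.82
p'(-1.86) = -5.72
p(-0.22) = -23.51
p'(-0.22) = -2.44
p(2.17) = -23.63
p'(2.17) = 2.34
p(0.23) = -24.41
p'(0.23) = -1.54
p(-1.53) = -18.60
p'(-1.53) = -5.06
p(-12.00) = 144.00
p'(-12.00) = -26.00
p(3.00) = -21.00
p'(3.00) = 4.00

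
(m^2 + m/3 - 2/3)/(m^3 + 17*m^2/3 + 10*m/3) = (3*m^2 + m - 2)/(m*(3*m^2 + 17*m + 10))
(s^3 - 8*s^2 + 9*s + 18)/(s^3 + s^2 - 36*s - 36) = (s - 3)/(s + 6)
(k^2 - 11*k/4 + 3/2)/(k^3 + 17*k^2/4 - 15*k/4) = (k - 2)/(k*(k + 5))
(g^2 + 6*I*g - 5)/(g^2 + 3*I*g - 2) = (g + 5*I)/(g + 2*I)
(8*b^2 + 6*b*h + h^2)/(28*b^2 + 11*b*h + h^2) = (2*b + h)/(7*b + h)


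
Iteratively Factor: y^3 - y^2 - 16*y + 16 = (y + 4)*(y^2 - 5*y + 4) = (y - 1)*(y + 4)*(y - 4)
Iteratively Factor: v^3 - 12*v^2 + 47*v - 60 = (v - 4)*(v^2 - 8*v + 15) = (v - 4)*(v - 3)*(v - 5)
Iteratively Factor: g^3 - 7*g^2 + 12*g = (g - 4)*(g^2 - 3*g) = g*(g - 4)*(g - 3)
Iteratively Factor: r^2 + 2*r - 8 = (r + 4)*(r - 2)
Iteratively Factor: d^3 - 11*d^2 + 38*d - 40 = (d - 2)*(d^2 - 9*d + 20) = (d - 4)*(d - 2)*(d - 5)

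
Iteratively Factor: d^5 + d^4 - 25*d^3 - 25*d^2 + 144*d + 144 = (d + 4)*(d^4 - 3*d^3 - 13*d^2 + 27*d + 36) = (d - 4)*(d + 4)*(d^3 + d^2 - 9*d - 9) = (d - 4)*(d + 1)*(d + 4)*(d^2 - 9) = (d - 4)*(d + 1)*(d + 3)*(d + 4)*(d - 3)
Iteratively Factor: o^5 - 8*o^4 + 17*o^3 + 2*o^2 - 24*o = (o - 2)*(o^4 - 6*o^3 + 5*o^2 + 12*o) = (o - 2)*(o + 1)*(o^3 - 7*o^2 + 12*o) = o*(o - 2)*(o + 1)*(o^2 - 7*o + 12) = o*(o - 4)*(o - 2)*(o + 1)*(o - 3)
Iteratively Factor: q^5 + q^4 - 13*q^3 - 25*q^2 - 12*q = (q - 4)*(q^4 + 5*q^3 + 7*q^2 + 3*q) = q*(q - 4)*(q^3 + 5*q^2 + 7*q + 3) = q*(q - 4)*(q + 1)*(q^2 + 4*q + 3) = q*(q - 4)*(q + 1)^2*(q + 3)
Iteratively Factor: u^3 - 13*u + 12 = (u - 3)*(u^2 + 3*u - 4) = (u - 3)*(u - 1)*(u + 4)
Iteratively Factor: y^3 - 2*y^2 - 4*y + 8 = (y - 2)*(y^2 - 4) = (y - 2)^2*(y + 2)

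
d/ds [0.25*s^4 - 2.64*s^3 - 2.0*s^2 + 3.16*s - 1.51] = 1.0*s^3 - 7.92*s^2 - 4.0*s + 3.16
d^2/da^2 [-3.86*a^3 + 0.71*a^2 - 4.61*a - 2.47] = 1.42 - 23.16*a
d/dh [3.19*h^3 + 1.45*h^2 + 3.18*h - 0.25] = 9.57*h^2 + 2.9*h + 3.18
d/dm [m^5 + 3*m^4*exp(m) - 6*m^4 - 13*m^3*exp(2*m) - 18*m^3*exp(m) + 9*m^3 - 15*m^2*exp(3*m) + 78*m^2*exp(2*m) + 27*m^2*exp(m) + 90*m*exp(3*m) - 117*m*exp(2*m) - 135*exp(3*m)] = 3*m^4*exp(m) + 5*m^4 - 26*m^3*exp(2*m) - 6*m^3*exp(m) - 24*m^3 - 45*m^2*exp(3*m) + 117*m^2*exp(2*m) - 27*m^2*exp(m) + 27*m^2 + 240*m*exp(3*m) - 78*m*exp(2*m) + 54*m*exp(m) - 315*exp(3*m) - 117*exp(2*m)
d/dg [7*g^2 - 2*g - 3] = 14*g - 2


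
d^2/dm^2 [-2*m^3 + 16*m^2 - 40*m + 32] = 32 - 12*m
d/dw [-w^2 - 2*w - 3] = -2*w - 2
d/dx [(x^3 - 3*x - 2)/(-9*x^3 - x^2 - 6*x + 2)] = (-x^4 - 66*x^3 - 51*x^2 - 4*x - 18)/(81*x^6 + 18*x^5 + 109*x^4 - 24*x^3 + 32*x^2 - 24*x + 4)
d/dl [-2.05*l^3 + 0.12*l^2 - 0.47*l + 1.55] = -6.15*l^2 + 0.24*l - 0.47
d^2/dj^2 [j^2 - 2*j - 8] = 2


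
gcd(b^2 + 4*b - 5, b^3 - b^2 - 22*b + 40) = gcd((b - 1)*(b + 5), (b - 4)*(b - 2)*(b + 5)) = b + 5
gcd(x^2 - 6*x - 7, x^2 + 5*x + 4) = x + 1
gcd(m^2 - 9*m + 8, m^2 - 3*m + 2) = m - 1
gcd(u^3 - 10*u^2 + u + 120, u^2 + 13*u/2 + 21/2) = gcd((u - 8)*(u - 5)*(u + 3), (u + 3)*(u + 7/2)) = u + 3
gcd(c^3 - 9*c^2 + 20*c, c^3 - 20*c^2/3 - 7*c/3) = c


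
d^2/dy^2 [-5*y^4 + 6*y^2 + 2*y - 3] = 12 - 60*y^2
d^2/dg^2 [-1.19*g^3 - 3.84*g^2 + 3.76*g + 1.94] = -7.14*g - 7.68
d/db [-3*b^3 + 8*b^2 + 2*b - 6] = -9*b^2 + 16*b + 2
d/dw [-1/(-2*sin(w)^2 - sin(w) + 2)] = -(4*sin(w) + 1)*cos(w)/(-sin(w) + cos(2*w) + 1)^2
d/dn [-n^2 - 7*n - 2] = -2*n - 7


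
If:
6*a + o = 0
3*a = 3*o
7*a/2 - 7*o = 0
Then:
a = 0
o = 0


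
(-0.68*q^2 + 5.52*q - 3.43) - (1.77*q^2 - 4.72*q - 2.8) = -2.45*q^2 + 10.24*q - 0.63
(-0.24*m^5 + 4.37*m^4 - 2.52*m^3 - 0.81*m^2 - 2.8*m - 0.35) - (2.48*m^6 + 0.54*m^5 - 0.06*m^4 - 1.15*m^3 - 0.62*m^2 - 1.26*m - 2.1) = -2.48*m^6 - 0.78*m^5 + 4.43*m^4 - 1.37*m^3 - 0.19*m^2 - 1.54*m + 1.75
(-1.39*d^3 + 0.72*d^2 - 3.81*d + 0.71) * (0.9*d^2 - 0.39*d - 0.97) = -1.251*d^5 + 1.1901*d^4 - 2.3615*d^3 + 1.4265*d^2 + 3.4188*d - 0.6887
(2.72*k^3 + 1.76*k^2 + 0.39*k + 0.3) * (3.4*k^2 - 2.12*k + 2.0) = 9.248*k^5 + 0.217599999999999*k^4 + 3.0348*k^3 + 3.7132*k^2 + 0.144*k + 0.6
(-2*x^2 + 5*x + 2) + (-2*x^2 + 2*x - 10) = -4*x^2 + 7*x - 8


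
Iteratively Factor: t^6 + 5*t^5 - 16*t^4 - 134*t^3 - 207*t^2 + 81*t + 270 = (t + 3)*(t^5 + 2*t^4 - 22*t^3 - 68*t^2 - 3*t + 90) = (t + 2)*(t + 3)*(t^4 - 22*t^2 - 24*t + 45) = (t + 2)*(t + 3)^2*(t^3 - 3*t^2 - 13*t + 15) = (t - 5)*(t + 2)*(t + 3)^2*(t^2 + 2*t - 3) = (t - 5)*(t - 1)*(t + 2)*(t + 3)^2*(t + 3)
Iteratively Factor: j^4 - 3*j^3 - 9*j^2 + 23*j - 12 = (j - 1)*(j^3 - 2*j^2 - 11*j + 12) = (j - 1)*(j + 3)*(j^2 - 5*j + 4) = (j - 1)^2*(j + 3)*(j - 4)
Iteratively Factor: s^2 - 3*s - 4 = (s + 1)*(s - 4)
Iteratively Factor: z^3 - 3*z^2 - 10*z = (z)*(z^2 - 3*z - 10) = z*(z - 5)*(z + 2)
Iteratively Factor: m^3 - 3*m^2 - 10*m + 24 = (m + 3)*(m^2 - 6*m + 8) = (m - 2)*(m + 3)*(m - 4)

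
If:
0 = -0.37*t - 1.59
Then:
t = -4.30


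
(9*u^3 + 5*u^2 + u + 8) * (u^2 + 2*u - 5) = 9*u^5 + 23*u^4 - 34*u^3 - 15*u^2 + 11*u - 40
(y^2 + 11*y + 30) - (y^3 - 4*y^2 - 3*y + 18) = -y^3 + 5*y^2 + 14*y + 12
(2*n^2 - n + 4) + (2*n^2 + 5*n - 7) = 4*n^2 + 4*n - 3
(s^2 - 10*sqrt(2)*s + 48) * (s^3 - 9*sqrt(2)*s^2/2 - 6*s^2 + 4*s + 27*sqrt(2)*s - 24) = s^5 - 29*sqrt(2)*s^4/2 - 6*s^4 + 87*sqrt(2)*s^3 + 142*s^3 - 852*s^2 - 256*sqrt(2)*s^2 + 192*s + 1536*sqrt(2)*s - 1152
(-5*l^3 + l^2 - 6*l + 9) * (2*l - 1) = -10*l^4 + 7*l^3 - 13*l^2 + 24*l - 9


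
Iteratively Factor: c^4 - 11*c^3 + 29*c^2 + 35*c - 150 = (c - 5)*(c^3 - 6*c^2 - c + 30) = (c - 5)*(c - 3)*(c^2 - 3*c - 10) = (c - 5)*(c - 3)*(c + 2)*(c - 5)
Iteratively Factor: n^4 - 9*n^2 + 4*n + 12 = (n + 3)*(n^3 - 3*n^2 + 4) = (n - 2)*(n + 3)*(n^2 - n - 2) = (n - 2)^2*(n + 3)*(n + 1)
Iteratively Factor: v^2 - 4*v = (v)*(v - 4)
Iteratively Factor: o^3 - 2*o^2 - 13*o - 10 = (o - 5)*(o^2 + 3*o + 2) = (o - 5)*(o + 2)*(o + 1)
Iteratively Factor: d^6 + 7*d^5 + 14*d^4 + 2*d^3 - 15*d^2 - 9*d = (d)*(d^5 + 7*d^4 + 14*d^3 + 2*d^2 - 15*d - 9) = d*(d + 3)*(d^4 + 4*d^3 + 2*d^2 - 4*d - 3) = d*(d - 1)*(d + 3)*(d^3 + 5*d^2 + 7*d + 3) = d*(d - 1)*(d + 1)*(d + 3)*(d^2 + 4*d + 3) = d*(d - 1)*(d + 1)^2*(d + 3)*(d + 3)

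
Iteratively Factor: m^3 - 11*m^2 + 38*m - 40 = (m - 2)*(m^2 - 9*m + 20) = (m - 5)*(m - 2)*(m - 4)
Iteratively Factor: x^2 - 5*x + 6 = (x - 3)*(x - 2)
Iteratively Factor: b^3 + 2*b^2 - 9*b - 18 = (b + 2)*(b^2 - 9) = (b + 2)*(b + 3)*(b - 3)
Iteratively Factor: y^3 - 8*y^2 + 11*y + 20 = (y - 4)*(y^2 - 4*y - 5) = (y - 4)*(y + 1)*(y - 5)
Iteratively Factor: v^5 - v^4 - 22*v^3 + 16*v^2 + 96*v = (v)*(v^4 - v^3 - 22*v^2 + 16*v + 96) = v*(v + 4)*(v^3 - 5*v^2 - 2*v + 24) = v*(v - 3)*(v + 4)*(v^2 - 2*v - 8) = v*(v - 4)*(v - 3)*(v + 4)*(v + 2)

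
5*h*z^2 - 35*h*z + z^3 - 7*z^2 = z*(5*h + z)*(z - 7)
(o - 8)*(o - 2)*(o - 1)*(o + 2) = o^4 - 9*o^3 + 4*o^2 + 36*o - 32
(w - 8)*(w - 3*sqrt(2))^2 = w^3 - 6*sqrt(2)*w^2 - 8*w^2 + 18*w + 48*sqrt(2)*w - 144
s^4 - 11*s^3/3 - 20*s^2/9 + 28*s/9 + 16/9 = (s - 4)*(s - 1)*(s + 2/3)^2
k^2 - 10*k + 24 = (k - 6)*(k - 4)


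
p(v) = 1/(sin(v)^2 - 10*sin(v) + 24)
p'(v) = (-2*sin(v)*cos(v) + 10*cos(v))/(sin(v)^2 - 10*sin(v) + 24)^2 = 2*(5 - sin(v))*cos(v)/(sin(v)^2 - 10*sin(v) + 24)^2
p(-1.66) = 0.03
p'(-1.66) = -0.00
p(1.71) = 0.07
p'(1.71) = -0.00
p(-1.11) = 0.03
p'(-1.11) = 0.00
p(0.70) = 0.06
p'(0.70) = 0.02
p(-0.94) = 0.03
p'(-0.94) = 0.01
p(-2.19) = 0.03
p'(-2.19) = -0.01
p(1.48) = 0.07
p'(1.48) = 0.00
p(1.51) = 0.07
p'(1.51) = 0.00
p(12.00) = 0.03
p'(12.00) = 0.01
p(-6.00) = 0.05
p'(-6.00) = 0.02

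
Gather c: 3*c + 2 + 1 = 3*c + 3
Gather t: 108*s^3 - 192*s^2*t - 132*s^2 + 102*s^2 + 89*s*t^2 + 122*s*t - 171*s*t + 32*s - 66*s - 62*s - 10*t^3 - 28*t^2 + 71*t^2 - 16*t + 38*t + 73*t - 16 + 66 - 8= 108*s^3 - 30*s^2 - 96*s - 10*t^3 + t^2*(89*s + 43) + t*(-192*s^2 - 49*s + 95) + 42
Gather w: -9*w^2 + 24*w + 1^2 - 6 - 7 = -9*w^2 + 24*w - 12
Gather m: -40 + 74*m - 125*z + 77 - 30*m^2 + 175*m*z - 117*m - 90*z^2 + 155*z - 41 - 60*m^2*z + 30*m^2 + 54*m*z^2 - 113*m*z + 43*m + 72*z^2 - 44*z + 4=-60*m^2*z + m*(54*z^2 + 62*z) - 18*z^2 - 14*z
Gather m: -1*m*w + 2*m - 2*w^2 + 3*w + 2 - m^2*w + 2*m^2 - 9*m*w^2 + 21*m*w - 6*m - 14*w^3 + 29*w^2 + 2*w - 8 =m^2*(2 - w) + m*(-9*w^2 + 20*w - 4) - 14*w^3 + 27*w^2 + 5*w - 6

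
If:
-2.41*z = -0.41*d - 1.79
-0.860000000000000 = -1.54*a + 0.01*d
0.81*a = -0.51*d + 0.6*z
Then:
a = 0.56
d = -0.02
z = 0.74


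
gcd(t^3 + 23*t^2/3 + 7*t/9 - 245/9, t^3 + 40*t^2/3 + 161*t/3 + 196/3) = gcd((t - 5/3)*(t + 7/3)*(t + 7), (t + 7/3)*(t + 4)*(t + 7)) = t^2 + 28*t/3 + 49/3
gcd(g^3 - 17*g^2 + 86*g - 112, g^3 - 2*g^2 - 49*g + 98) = g^2 - 9*g + 14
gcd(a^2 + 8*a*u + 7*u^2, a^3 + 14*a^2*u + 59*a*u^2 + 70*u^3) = a + 7*u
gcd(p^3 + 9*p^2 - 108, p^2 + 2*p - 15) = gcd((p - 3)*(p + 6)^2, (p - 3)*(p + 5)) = p - 3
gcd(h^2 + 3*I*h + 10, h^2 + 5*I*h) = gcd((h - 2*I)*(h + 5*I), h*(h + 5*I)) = h + 5*I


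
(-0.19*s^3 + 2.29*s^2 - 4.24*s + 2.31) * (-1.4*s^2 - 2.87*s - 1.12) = 0.266*s^5 - 2.6607*s^4 - 0.423500000000001*s^3 + 6.37*s^2 - 1.8809*s - 2.5872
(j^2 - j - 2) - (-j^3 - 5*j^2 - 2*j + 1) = j^3 + 6*j^2 + j - 3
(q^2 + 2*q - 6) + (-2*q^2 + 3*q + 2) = -q^2 + 5*q - 4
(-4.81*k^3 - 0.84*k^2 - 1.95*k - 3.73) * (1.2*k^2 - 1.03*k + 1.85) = -5.772*k^5 + 3.9463*k^4 - 10.3733*k^3 - 4.0215*k^2 + 0.2344*k - 6.9005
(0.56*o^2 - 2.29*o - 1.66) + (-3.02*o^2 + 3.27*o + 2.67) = -2.46*o^2 + 0.98*o + 1.01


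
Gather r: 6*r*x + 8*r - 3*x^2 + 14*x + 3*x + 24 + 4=r*(6*x + 8) - 3*x^2 + 17*x + 28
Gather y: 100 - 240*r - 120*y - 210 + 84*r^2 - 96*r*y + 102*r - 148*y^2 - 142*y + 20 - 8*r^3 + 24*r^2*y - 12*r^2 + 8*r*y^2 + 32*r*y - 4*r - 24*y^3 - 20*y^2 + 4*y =-8*r^3 + 72*r^2 - 142*r - 24*y^3 + y^2*(8*r - 168) + y*(24*r^2 - 64*r - 258) - 90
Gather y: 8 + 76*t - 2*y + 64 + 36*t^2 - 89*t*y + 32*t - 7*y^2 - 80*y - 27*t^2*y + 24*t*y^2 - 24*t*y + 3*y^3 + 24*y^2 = 36*t^2 + 108*t + 3*y^3 + y^2*(24*t + 17) + y*(-27*t^2 - 113*t - 82) + 72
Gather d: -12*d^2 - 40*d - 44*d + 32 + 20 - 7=-12*d^2 - 84*d + 45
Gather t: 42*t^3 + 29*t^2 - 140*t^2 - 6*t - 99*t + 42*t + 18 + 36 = 42*t^3 - 111*t^2 - 63*t + 54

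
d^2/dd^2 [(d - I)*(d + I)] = 2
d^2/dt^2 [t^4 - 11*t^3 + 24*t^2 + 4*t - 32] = 12*t^2 - 66*t + 48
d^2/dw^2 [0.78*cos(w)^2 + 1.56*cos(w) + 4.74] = -1.56*cos(w) - 1.56*cos(2*w)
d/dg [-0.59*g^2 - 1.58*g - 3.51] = -1.18*g - 1.58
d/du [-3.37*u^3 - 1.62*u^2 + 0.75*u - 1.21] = -10.11*u^2 - 3.24*u + 0.75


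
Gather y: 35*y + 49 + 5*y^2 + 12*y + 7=5*y^2 + 47*y + 56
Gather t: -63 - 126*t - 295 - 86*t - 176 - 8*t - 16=-220*t - 550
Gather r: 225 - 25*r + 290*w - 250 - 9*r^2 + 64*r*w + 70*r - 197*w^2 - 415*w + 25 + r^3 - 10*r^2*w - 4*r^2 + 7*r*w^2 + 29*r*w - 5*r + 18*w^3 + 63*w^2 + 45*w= r^3 + r^2*(-10*w - 13) + r*(7*w^2 + 93*w + 40) + 18*w^3 - 134*w^2 - 80*w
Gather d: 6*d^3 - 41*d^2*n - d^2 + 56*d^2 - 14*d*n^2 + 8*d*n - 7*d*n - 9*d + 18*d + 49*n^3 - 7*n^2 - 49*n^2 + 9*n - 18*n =6*d^3 + d^2*(55 - 41*n) + d*(-14*n^2 + n + 9) + 49*n^3 - 56*n^2 - 9*n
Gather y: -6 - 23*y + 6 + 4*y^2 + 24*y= 4*y^2 + y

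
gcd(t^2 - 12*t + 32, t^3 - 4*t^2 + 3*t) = 1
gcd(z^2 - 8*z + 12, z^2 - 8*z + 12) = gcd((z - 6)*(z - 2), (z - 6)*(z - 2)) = z^2 - 8*z + 12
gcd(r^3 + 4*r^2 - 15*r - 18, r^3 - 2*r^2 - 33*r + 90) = r^2 + 3*r - 18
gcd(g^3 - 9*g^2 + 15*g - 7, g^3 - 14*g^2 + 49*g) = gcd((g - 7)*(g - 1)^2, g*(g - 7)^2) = g - 7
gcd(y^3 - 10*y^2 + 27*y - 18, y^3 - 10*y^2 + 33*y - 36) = y - 3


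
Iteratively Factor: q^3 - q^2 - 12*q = (q)*(q^2 - q - 12) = q*(q - 4)*(q + 3)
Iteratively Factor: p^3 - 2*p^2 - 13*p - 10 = (p - 5)*(p^2 + 3*p + 2) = (p - 5)*(p + 1)*(p + 2)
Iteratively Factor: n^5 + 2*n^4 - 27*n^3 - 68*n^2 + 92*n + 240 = (n + 3)*(n^4 - n^3 - 24*n^2 + 4*n + 80) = (n + 3)*(n + 4)*(n^3 - 5*n^2 - 4*n + 20) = (n + 2)*(n + 3)*(n + 4)*(n^2 - 7*n + 10) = (n - 2)*(n + 2)*(n + 3)*(n + 4)*(n - 5)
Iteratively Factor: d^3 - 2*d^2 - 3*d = (d)*(d^2 - 2*d - 3) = d*(d - 3)*(d + 1)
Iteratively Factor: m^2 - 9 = (m - 3)*(m + 3)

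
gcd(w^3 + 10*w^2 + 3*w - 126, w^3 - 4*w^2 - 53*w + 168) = w^2 + 4*w - 21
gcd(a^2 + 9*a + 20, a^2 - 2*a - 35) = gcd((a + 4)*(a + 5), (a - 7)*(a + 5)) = a + 5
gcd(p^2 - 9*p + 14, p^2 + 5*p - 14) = p - 2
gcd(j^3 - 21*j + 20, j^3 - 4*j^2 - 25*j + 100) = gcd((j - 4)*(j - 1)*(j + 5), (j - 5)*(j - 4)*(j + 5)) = j^2 + j - 20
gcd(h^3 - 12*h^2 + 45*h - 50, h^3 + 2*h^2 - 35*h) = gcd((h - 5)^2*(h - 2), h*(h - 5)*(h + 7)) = h - 5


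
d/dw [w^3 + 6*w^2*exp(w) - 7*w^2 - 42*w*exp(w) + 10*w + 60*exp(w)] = 6*w^2*exp(w) + 3*w^2 - 30*w*exp(w) - 14*w + 18*exp(w) + 10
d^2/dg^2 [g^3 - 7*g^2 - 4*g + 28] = 6*g - 14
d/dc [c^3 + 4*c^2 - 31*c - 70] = 3*c^2 + 8*c - 31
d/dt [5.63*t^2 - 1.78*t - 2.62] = 11.26*t - 1.78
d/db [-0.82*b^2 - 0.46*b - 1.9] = -1.64*b - 0.46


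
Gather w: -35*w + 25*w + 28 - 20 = 8 - 10*w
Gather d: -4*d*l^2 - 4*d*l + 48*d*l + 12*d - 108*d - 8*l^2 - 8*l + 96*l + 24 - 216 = d*(-4*l^2 + 44*l - 96) - 8*l^2 + 88*l - 192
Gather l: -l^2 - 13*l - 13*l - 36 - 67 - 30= -l^2 - 26*l - 133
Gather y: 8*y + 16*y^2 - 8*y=16*y^2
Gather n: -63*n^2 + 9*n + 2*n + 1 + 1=-63*n^2 + 11*n + 2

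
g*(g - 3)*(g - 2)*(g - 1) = g^4 - 6*g^3 + 11*g^2 - 6*g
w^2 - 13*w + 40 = (w - 8)*(w - 5)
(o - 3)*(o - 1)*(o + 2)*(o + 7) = o^4 + 5*o^3 - 19*o^2 - 29*o + 42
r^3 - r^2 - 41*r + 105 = (r - 5)*(r - 3)*(r + 7)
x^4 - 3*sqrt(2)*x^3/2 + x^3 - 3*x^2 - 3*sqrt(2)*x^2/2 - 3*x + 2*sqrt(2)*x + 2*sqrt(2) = (x + 1)*(x - 2*sqrt(2))*(x - sqrt(2)/2)*(x + sqrt(2))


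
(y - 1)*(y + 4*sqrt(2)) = y^2 - y + 4*sqrt(2)*y - 4*sqrt(2)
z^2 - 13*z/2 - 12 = (z - 8)*(z + 3/2)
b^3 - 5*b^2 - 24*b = b*(b - 8)*(b + 3)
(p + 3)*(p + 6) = p^2 + 9*p + 18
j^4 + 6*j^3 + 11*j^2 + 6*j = j*(j + 1)*(j + 2)*(j + 3)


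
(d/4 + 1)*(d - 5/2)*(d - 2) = d^3/4 - d^2/8 - 13*d/4 + 5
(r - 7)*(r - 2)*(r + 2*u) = r^3 + 2*r^2*u - 9*r^2 - 18*r*u + 14*r + 28*u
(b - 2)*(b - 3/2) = b^2 - 7*b/2 + 3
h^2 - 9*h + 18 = (h - 6)*(h - 3)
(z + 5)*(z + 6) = z^2 + 11*z + 30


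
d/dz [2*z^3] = 6*z^2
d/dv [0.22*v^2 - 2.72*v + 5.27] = 0.44*v - 2.72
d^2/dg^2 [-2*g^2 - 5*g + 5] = -4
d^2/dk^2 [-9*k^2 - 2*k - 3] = -18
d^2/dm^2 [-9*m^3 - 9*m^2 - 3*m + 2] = -54*m - 18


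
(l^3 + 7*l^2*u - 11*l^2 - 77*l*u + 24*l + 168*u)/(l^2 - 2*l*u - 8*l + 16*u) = (-l^2 - 7*l*u + 3*l + 21*u)/(-l + 2*u)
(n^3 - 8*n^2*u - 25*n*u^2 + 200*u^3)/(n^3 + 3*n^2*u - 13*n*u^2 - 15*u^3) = (-n^2 + 13*n*u - 40*u^2)/(-n^2 + 2*n*u + 3*u^2)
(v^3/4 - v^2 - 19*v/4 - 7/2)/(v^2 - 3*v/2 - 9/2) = (-v^3 + 4*v^2 + 19*v + 14)/(2*(-2*v^2 + 3*v + 9))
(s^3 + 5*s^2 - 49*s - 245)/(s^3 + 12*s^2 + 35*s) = (s - 7)/s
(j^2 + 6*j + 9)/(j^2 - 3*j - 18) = (j + 3)/(j - 6)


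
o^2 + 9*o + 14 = (o + 2)*(o + 7)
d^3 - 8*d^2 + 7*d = d*(d - 7)*(d - 1)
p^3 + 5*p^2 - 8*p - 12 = (p - 2)*(p + 1)*(p + 6)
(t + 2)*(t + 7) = t^2 + 9*t + 14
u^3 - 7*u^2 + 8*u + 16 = (u - 4)^2*(u + 1)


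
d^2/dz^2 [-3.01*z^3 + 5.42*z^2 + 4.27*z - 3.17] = 10.84 - 18.06*z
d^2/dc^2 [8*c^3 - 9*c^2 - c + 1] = 48*c - 18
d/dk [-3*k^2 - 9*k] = -6*k - 9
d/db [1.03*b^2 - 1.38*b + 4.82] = 2.06*b - 1.38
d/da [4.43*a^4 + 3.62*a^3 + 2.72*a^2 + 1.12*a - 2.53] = 17.72*a^3 + 10.86*a^2 + 5.44*a + 1.12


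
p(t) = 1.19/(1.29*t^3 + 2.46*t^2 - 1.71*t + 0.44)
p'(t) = 1.19*(-3.87*t^2 - 4.92*t + 1.71)/(1.29*t^3 + 2.46*t^2 - 1.71*t + 0.44)^2 = (-4.6053*t^2 - 5.8548*t + 2.0349)/(1.29*t^3 + 2.46*t^2 - 1.71*t + 0.44)^2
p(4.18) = 0.01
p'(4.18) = -0.01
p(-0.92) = 0.39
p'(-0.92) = 0.37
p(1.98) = 0.07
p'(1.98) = -0.10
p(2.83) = 0.03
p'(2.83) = -0.03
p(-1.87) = 0.31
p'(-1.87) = -0.22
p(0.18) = 5.42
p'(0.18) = 17.28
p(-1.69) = 0.29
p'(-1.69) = -0.07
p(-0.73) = 0.48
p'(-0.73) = 0.62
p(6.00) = 0.00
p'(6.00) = -0.00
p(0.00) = 2.70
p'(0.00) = 10.51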